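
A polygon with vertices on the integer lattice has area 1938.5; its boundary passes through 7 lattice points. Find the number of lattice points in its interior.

From Pick's theorem, I = A − B/2 + 1 = 1938.5 − 7/2 + 1 = 1936.

1936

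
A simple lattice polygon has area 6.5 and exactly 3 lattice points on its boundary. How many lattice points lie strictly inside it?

6

From Pick's theorem, I = A − B/2 + 1 = 6.5 − 3/2 + 1 = 6.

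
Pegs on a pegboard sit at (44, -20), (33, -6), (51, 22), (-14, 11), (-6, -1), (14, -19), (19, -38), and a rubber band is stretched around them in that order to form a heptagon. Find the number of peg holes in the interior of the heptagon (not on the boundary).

1808

By the shoelace formula, twice the signed area is |[44·(-6) − 33·(-20)] + [33·22 − 51·(-6)] + [51·11 − (-14)·22] + [(-14)·(-1) − (-6)·11] + [(-6)·(-19) − 14·(-1)] + [14·(-38) − 19·(-19)] + [19·(-20) − 44·(-38)]| = 3626, so the area is 1813.
Summing gcd(|Δx|,|Δy|) over the edges gives the boundary count: gcd(11,14) + gcd(18,28) + gcd(65,11) + gcd(8,12) + gcd(20,18) + gcd(5,19) + gcd(25,18) = 1+2+1+4+2+1+1 = 12.
Pick's theorem gives I = A − B/2 + 1 = 1813 − 12/2 + 1 = 1808.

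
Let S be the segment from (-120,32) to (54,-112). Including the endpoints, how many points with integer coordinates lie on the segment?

The number of lattice points on a segment between lattice points is gcd(|Δx|,|Δy|) + 1 = gcd(174,144) + 1 = 6 + 1 = 7.

7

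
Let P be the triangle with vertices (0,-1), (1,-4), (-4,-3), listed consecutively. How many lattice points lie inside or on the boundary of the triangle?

Using the shoelace formula, 2A = |(0·(-4) − 1·(-1)) + (1·(-3) − (-4)·(-4)) + ((-4)·(-1) − 0·(-3))| = 14, so the area is 7.
The number of boundary lattice points is Σ gcd(|Δx|,|Δy|) = gcd(1,3) + gcd(5,1) + gcd(4,2) = 1+1+2 = 4.
Pick's theorem gives I = A − B/2 + 1 = 7 − 4/2 + 1 = 6, so the closed region contains I + B = 6 + 4 = 10 lattice points.

10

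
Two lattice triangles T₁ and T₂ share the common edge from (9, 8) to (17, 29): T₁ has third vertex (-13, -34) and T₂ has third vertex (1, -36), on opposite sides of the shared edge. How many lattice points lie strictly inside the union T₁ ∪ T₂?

The union is the simple quadrilateral with vertices (9, 8), (-13, -34), (17, 29), (1, -36) in order.
By the shoelace formula, twice the signed area is |[9·(-34) − (-13)·8] + [(-13)·29 − 17·(-34)] + [17·(-36) − 1·29] + [1·8 − 9·(-36)]| = 310, so the area is 155.
Summing gcd(|Δx|,|Δy|) over the edges gives the boundary count: gcd(22,42) + gcd(30,63) + gcd(16,65) + gcd(8,44) = 2+3+1+4 = 10.
By Pick's theorem I = A − B/2 + 1 = 155 − 10/2 + 1 = 151.

151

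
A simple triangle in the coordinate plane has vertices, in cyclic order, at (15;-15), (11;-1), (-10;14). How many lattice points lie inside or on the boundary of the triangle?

The shoelace formula gives twice the area as |(15·(-1) − 11·(-15)) + (11·14 − (-10)·(-1)) + ((-10)·(-15) − 15·14)| = 234, so the area is 117.
Along each edge there are gcd(|Δx|,|Δy|)+1 lattice points, so counting each shared vertex once the boundary has gcd(4,14) + gcd(21,15) + gcd(25,29) = 2+3+1 = 6.
Pick's theorem gives I = A − B/2 + 1 = 117 − 6/2 + 1 = 115, so the closed region contains I + B = 115 + 6 = 121 lattice points.

121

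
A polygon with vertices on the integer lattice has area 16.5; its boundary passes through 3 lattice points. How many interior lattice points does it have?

16

Pick's theorem A = I + B/2 − 1 rearranges to I = A − B/2 + 1 = 16.5 − 3/2 + 1 = 16.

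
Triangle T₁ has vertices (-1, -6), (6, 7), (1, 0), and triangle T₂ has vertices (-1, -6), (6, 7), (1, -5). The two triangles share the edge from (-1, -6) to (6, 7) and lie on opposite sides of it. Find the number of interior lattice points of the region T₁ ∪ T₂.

The union is the simple quadrilateral with vertices (-1, -6), (1, 0), (6, 7), (1, -5) in order.
By the shoelace formula, twice the signed area is |((-1)·0 − 1·(-6)) + (1·7 − 6·0) + (6·(-5) − 1·7) + (1·(-6) − (-1)·(-5))| = 35, so the area is 17.5.
Along each edge there are gcd(|Δx|,|Δy|)+1 lattice points, so counting each shared vertex once the boundary has gcd(2,6) + gcd(5,7) + gcd(5,12) + gcd(2,1) = 2+1+1+1 = 5.
By Pick's theorem I = A − B/2 + 1 = 17.5 − 5/2 + 1 = 16.

16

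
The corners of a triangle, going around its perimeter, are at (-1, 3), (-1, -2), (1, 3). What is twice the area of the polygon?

Using the shoelace formula, 2A = |((-1)·(-2) − (-1)·3) + ((-1)·3 − 1·(-2)) + (1·3 − (-1)·3)| = 10, so the area is 5.

10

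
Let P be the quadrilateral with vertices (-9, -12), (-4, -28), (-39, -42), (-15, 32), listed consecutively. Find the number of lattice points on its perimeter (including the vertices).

Summing gcd(|Δx|,|Δy|) over the edges gives the boundary count: gcd(5,16) + gcd(35,14) + gcd(24,74) + gcd(6,44) = 1+7+2+2 = 12.

12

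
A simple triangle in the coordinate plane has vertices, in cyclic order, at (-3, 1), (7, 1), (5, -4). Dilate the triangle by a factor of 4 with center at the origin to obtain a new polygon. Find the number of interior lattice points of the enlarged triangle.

377

Using the shoelace formula, 2A = |((-3)·1 − 7·1) + (7·(-4) − 5·1) + (5·1 − (-3)·(-4))| = 50, so the area is 25.
Summing gcd(|Δx|,|Δy|) over the edges gives the boundary count: gcd(10,0) + gcd(2,5) + gcd(8,5) = 10+1+1 = 12.
Scaling by 4 multiplies the area by 4² = 16 (so the new area is 400) and multiplies the boundary lattice-point count by 4, giving 48.
By Pick's theorem, the interior count of the dilated polygon is 400 − 48/2 + 1 = 377.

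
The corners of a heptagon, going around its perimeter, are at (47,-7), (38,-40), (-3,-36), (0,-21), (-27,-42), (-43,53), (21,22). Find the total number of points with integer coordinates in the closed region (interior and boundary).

5049

Using the shoelace formula, 2A = |(47·(-40) − 38·(-7)) + (38·(-36) − (-3)·(-40)) + ((-3)·(-21) − 0·(-36)) + (0·(-42) − (-27)·(-21)) + ((-27)·53 − (-43)·(-42)) + ((-43)·22 − 21·53) + (21·(-7) − 47·22)| = 10083, so the area is 10083/2.
Summing gcd(|Δx|,|Δy|) over the edges gives the boundary count: gcd(9,33) + gcd(41,4) + gcd(3,15) + gcd(27,21) + gcd(16,95) + gcd(64,31) + gcd(26,29) = 3+1+3+3+1+1+1 = 13.
Pick's theorem gives I = A − B/2 + 1 = 10083/2 − 13/2 + 1 = 5036, so the closed region contains I + B = 5036 + 13 = 5049 lattice points.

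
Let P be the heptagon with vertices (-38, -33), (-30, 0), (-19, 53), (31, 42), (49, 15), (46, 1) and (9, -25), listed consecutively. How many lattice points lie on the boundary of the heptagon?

Along each edge there are gcd(|Δx|,|Δy|)+1 lattice points, so counting each shared vertex once the boundary has gcd(8,33) + gcd(11,53) + gcd(50,11) + gcd(18,27) + gcd(3,14) + gcd(37,26) + gcd(47,8) = 1+1+1+9+1+1+1 = 15.

15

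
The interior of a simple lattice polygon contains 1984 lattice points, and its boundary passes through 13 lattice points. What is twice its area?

3979

Pick's theorem states A = I + B/2 − 1, so A = 1984 + 13/2 − 1 = 3979/2.
Hence 2A = 3979.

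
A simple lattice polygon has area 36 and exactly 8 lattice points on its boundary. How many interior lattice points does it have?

33

Pick's theorem A = I + B/2 − 1 rearranges to I = A − B/2 + 1 = 36 − 8/2 + 1 = 33.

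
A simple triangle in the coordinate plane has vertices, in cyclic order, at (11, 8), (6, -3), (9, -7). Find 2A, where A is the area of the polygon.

By the shoelace formula, twice the signed area is |[11·(-3) − 6·8] + [6·(-7) − 9·(-3)] + [9·8 − 11·(-7)]| = 53, so the area is 26.5.

53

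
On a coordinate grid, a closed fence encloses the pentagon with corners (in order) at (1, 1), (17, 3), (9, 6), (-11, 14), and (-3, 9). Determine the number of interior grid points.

The shoelace formula gives twice the area as |[1·3 − 17·1] + [17·6 − 9·3] + [9·14 − (-11)·6] + [(-11)·9 − (-3)·14] + [(-3)·1 − 1·9]| = 184, so the area is 92.
The number of boundary lattice points is Σ gcd(|Δx|,|Δy|) = gcd(16,2) + gcd(8,3) + gcd(20,8) + gcd(8,5) + gcd(4,8) = 2+1+4+1+4 = 12.
By Pick's theorem A = I + B/2 − 1, so I = 92 − 12/2 + 1 = 87.

87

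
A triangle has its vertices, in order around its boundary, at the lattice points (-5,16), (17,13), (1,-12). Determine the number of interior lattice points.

Using the shoelace formula, 2A = |((-5)·13 − 17·16) + (17·(-12) − 1·13) + (1·16 − (-5)·(-12))| = 598, so the area is 299.
Summing gcd(|Δx|,|Δy|) over the edges gives the boundary count: gcd(22,3) + gcd(16,25) + gcd(6,28) = 1+1+2 = 4.
By Pick's theorem A = I + B/2 − 1, so I = 299 − 4/2 + 1 = 298.

298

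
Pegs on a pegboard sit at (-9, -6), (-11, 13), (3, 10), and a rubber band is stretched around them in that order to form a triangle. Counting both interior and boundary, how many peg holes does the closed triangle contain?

Using the shoelace formula, 2A = |[(-9)·13 − (-11)·(-6)] + [(-11)·10 − 3·13] + [3·(-6) − (-9)·10]| = 260, so the area is 130.
Summing gcd(|Δx|,|Δy|) over the edges gives the boundary count: gcd(2,19) + gcd(14,3) + gcd(12,16) = 1+1+4 = 6.
Pick's theorem gives I = A − B/2 + 1 = 130 − 6/2 + 1 = 128, so the closed region contains I + B = 128 + 6 = 134 lattice points.

134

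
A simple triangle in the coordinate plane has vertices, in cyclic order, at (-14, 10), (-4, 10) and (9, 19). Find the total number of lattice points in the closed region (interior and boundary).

52

The shoelace formula gives twice the area as |[(-14)·10 − (-4)·10] + [(-4)·19 − 9·10] + [9·10 − (-14)·19]| = 90, so the area is 45.
Along each edge there are gcd(|Δx|,|Δy|)+1 lattice points, so counting each shared vertex once the boundary has gcd(10,0) + gcd(13,9) + gcd(23,9) = 10+1+1 = 12.
Pick's theorem gives I = A − B/2 + 1 = 45 − 12/2 + 1 = 40, so the closed region contains I + B = 40 + 12 = 52 lattice points.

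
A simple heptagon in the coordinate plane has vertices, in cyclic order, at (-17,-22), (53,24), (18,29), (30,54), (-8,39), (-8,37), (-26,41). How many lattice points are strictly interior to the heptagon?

2733

By the shoelace formula, twice the signed area is |[(-17)·24 − 53·(-22)] + [53·29 − 18·24] + [18·54 − 30·29] + [30·39 − (-8)·54] + [(-8)·37 − (-8)·39] + [(-8)·41 − (-26)·37] + [(-26)·(-22) − (-17)·41]| = 5486, so the area is 2743.
Along each edge there are gcd(|Δx|,|Δy|)+1 lattice points, so counting each shared vertex once the boundary has gcd(70,46) + gcd(35,5) + gcd(12,25) + gcd(38,15) + gcd(0,2) + gcd(18,4) + gcd(9,63) = 2+5+1+1+2+2+9 = 22.
Pick's theorem gives I = A − B/2 + 1 = 2743 − 22/2 + 1 = 2733.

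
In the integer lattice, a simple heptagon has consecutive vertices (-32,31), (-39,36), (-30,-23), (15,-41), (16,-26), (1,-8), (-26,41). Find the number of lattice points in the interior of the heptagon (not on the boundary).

Using the shoelace formula, 2A = |[(-32)·36 − (-39)·31] + [(-39)·(-23) − (-30)·36] + [(-30)·(-41) − 15·(-23)] + [15·(-26) − 16·(-41)] + [16·(-8) − 1·(-26)] + [1·41 − (-26)·(-8)] + [(-26)·31 − (-32)·41]| = 4112, so the area is 2056.
The number of boundary lattice points is Σ gcd(|Δx|,|Δy|) = gcd(7,5) + gcd(9,59) + gcd(45,18) + gcd(1,15) + gcd(15,18) + gcd(27,49) + gcd(6,10) = 1+1+9+1+3+1+2 = 18.
By Pick's theorem A = I + B/2 − 1, so I = 2056 − 18/2 + 1 = 2048.

2048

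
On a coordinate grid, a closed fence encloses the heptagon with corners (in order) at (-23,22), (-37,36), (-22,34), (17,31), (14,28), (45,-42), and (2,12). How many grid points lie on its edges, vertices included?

28

Along each edge there are gcd(|Δx|,|Δy|)+1 lattice points, so counting each shared vertex once the boundary has gcd(14,14) + gcd(15,2) + gcd(39,3) + gcd(3,3) + gcd(31,70) + gcd(43,54) + gcd(25,10) = 14+1+3+3+1+1+5 = 28.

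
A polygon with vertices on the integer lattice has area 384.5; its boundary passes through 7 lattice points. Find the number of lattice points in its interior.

382

Pick's theorem A = I + B/2 − 1 rearranges to I = A − B/2 + 1 = 384.5 − 7/2 + 1 = 382.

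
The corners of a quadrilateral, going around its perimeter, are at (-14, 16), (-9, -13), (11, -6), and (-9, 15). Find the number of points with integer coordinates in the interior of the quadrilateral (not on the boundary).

349

The shoelace formula gives twice the area as |((-14)·(-13) − (-9)·16) + ((-9)·(-6) − 11·(-13)) + (11·15 − (-9)·(-6)) + ((-9)·16 − (-14)·15)| = 700, so the area is 350.
Summing gcd(|Δx|,|Δy|) over the edges gives the boundary count: gcd(5,29) + gcd(20,7) + gcd(20,21) + gcd(5,1) = 1+1+1+1 = 4.
By Pick's theorem A = I + B/2 − 1, so I = 350 − 4/2 + 1 = 349.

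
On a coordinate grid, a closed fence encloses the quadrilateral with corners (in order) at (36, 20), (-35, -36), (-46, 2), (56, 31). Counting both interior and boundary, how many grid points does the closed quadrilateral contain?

The shoelace formula gives twice the area as |(36·(-36) − (-35)·20) + ((-35)·2 − (-46)·(-36)) + ((-46)·31 − 56·2) + (56·20 − 36·31)| = 3856, so the area is 1928.
The number of boundary lattice points is Σ gcd(|Δx|,|Δy|) = gcd(71,56) + gcd(11,38) + gcd(102,29) + gcd(20,11) = 1+1+1+1 = 4.
Pick's theorem gives I = A − B/2 + 1 = 1928 − 4/2 + 1 = 1927, so the closed region contains I + B = 1927 + 4 = 1931 lattice points.

1931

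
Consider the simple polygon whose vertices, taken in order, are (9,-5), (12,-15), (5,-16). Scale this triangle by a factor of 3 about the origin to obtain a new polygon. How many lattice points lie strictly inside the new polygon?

By the shoelace formula, twice the signed area is |(9·(-15) − 12·(-5)) + (12·(-16) − 5·(-15)) + (5·(-5) − 9·(-16))| = 73, so the area is 36.5.
Along each edge there are gcd(|Δx|,|Δy|)+1 lattice points, so counting each shared vertex once the boundary has gcd(3,10) + gcd(7,1) + gcd(4,11) = 1+1+1 = 3.
Scaling by 3 multiplies the area by 3² = 9 (so the new area is 328.5) and multiplies the boundary lattice-point count by 3, giving 9.
By Pick's theorem, the interior count of the dilated polygon is 328.5 − 9/2 + 1 = 325.

325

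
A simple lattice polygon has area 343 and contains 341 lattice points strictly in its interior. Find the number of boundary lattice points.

Pick's theorem gives A = I + B/2 − 1, so B = 2(A − I + 1) = 2(343 − 341 + 1) = 6.

6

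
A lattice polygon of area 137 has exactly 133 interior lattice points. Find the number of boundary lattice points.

Pick's theorem gives A = I + B/2 − 1, so B = 2(A − I + 1) = 2(137 − 133 + 1) = 10.

10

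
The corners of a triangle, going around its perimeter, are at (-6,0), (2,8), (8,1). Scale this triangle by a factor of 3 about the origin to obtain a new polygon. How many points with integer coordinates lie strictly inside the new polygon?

454

The shoelace formula gives twice the area as |((-6)·8 − 2·0) + (2·1 − 8·8) + (8·0 − (-6)·1)| = 104, so the area is 52.
Along each edge there are gcd(|Δx|,|Δy|)+1 lattice points, so counting each shared vertex once the boundary has gcd(8,8) + gcd(6,7) + gcd(14,1) = 8+1+1 = 10.
Scaling by 3 multiplies the area by 3² = 9 (so the new area is 468) and multiplies the boundary lattice-point count by 3, giving 30.
By Pick's theorem, the interior count of the dilated polygon is 468 − 30/2 + 1 = 454.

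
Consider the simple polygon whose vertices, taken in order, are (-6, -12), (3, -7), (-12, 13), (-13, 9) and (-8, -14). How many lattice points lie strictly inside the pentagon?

By the shoelace formula, twice the signed area is |[(-6)·(-7) − 3·(-12)] + [3·13 − (-12)·(-7)] + [(-12)·9 − (-13)·13] + [(-13)·(-14) − (-8)·9] + [(-8)·(-12) − (-6)·(-14)]| = 360, so the area is 180.
The number of boundary lattice points is Σ gcd(|Δx|,|Δy|) = gcd(9,5) + gcd(15,20) + gcd(1,4) + gcd(5,23) + gcd(2,2) = 1+5+1+1+2 = 10.
By Pick's theorem A = I + B/2 − 1, so I = 180 − 10/2 + 1 = 176.

176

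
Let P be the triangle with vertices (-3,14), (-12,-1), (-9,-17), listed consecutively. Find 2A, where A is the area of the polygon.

By the shoelace formula, twice the signed area is |[(-3)·(-1) − (-12)·14] + [(-12)·(-17) − (-9)·(-1)] + [(-9)·14 − (-3)·(-17)]| = 189, so the area is 94.5.

189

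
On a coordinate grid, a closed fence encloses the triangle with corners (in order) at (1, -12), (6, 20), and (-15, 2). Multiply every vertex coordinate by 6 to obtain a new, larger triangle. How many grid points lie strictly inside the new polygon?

10459

By the shoelace formula, twice the signed area is |(1·20 − 6·(-12)) + (6·2 − (-15)·20) + ((-15)·(-12) − 1·2)| = 582, so the area is 291.
Along each edge there are gcd(|Δx|,|Δy|)+1 lattice points, so counting each shared vertex once the boundary has gcd(5,32) + gcd(21,18) + gcd(16,14) = 1+3+2 = 6.
Scaling by 6 multiplies the area by 6² = 36 (so the new area is 10476) and multiplies the boundary lattice-point count by 6, giving 36.
By Pick's theorem, the interior count of the dilated polygon is 10476 − 36/2 + 1 = 10459.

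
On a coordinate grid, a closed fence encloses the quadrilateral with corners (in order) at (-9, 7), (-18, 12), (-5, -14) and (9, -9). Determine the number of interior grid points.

234

Using the shoelace formula, 2A = |((-9)·12 − (-18)·7) + ((-18)·(-14) − (-5)·12) + ((-5)·(-9) − 9·(-14)) + (9·7 − (-9)·(-9))| = 483, so the area is 241.5.
The number of boundary lattice points is Σ gcd(|Δx|,|Δy|) = gcd(9,5) + gcd(13,26) + gcd(14,5) + gcd(18,16) = 1+13+1+2 = 17.
By Pick's theorem A = I + B/2 − 1, so I = 241.5 − 17/2 + 1 = 234.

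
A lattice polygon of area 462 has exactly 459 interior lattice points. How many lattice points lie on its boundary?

8

Pick's theorem gives A = I + B/2 − 1, so B = 2(A − I + 1) = 2(462 − 459 + 1) = 8.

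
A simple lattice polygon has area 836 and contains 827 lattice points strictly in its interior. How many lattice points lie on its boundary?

20

Pick's theorem gives A = I + B/2 − 1, so B = 2(A − I + 1) = 2(836 − 827 + 1) = 20.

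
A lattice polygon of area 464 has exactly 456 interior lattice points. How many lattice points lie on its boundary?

18

Pick's theorem gives A = I + B/2 − 1, so B = 2(A − I + 1) = 2(464 − 456 + 1) = 18.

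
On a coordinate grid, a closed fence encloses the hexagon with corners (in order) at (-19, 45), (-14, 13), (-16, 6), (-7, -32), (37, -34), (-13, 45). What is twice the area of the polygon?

By the shoelace formula, twice the signed area is |[(-19)·13 − (-14)·45] + [(-14)·6 − (-16)·13] + [(-16)·(-32) − (-7)·6] + [(-7)·(-34) − 37·(-32)] + [37·45 − (-13)·(-34)] + [(-13)·45 − (-19)·45]| = 3976, so the area is 1988.

3976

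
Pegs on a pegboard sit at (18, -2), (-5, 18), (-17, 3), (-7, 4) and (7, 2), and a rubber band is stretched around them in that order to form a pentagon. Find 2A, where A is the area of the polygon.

Using the shoelace formula, 2A = |[18·18 − (-5)·(-2)] + [(-5)·3 − (-17)·18] + [(-17)·4 − (-7)·3] + [(-7)·2 − 7·4] + [7·(-2) − 18·2]| = 466, so the area is 233.

466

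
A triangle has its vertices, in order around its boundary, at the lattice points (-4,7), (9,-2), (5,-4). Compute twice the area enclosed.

62

Using the shoelace formula, 2A = |((-4)·(-2) − 9·7) + (9·(-4) − 5·(-2)) + (5·7 − (-4)·(-4))| = 62, so the area is 31.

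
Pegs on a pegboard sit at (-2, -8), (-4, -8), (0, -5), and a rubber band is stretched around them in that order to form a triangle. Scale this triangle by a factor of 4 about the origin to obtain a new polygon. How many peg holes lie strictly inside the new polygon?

41

By the shoelace formula, twice the signed area is |[(-2)·(-8) − (-4)·(-8)] + [(-4)·(-5) − 0·(-8)] + [0·(-8) − (-2)·(-5)]| = 6, so the area is 3.
Along each edge there are gcd(|Δx|,|Δy|)+1 lattice points, so counting each shared vertex once the boundary has gcd(2,0) + gcd(4,3) + gcd(2,3) = 2+1+1 = 4.
Scaling by 4 multiplies the area by 4² = 16 (so the new area is 48) and multiplies the boundary lattice-point count by 4, giving 16.
By Pick's theorem, the interior count of the dilated polygon is 48 − 16/2 + 1 = 41.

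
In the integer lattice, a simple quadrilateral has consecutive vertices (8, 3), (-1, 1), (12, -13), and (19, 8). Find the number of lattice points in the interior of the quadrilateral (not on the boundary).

170

By the shoelace formula, twice the signed area is |(8·1 − (-1)·3) + ((-1)·(-13) − 12·1) + (12·8 − 19·(-13)) + (19·3 − 8·8)| = 348, so the area is 174.
The number of boundary lattice points is Σ gcd(|Δx|,|Δy|) = gcd(9,2) + gcd(13,14) + gcd(7,21) + gcd(11,5) = 1+1+7+1 = 10.
By Pick's theorem A = I + B/2 − 1, so I = 174 − 10/2 + 1 = 170.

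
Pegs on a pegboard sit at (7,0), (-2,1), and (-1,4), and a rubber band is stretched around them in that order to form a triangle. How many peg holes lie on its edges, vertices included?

6

Along each edge there are gcd(|Δx|,|Δy|)+1 lattice points, so counting each shared vertex once the boundary has gcd(9,1) + gcd(1,3) + gcd(8,4) = 1+1+4 = 6.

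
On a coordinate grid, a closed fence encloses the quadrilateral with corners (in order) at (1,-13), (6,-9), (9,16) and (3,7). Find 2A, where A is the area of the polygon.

Using the shoelace formula, 2A = |(1·(-9) − 6·(-13)) + (6·16 − 9·(-9)) + (9·7 − 3·16) + (3·(-13) − 1·7)| = 215, so the area is 215/2.

215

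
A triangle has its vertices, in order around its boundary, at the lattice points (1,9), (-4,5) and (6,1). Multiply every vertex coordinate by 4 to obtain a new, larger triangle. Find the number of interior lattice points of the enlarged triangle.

473

By the shoelace formula, twice the signed area is |(1·5 − (-4)·9) + ((-4)·1 − 6·5) + (6·9 − 1·1)| = 60, so the area is 30.
Summing gcd(|Δx|,|Δy|) over the edges gives the boundary count: gcd(5,4) + gcd(10,4) + gcd(5,8) = 1+2+1 = 4.
Scaling by 4 multiplies the area by 4² = 16 (so the new area is 480) and multiplies the boundary lattice-point count by 4, giving 16.
By Pick's theorem, the interior count of the dilated polygon is 480 − 16/2 + 1 = 473.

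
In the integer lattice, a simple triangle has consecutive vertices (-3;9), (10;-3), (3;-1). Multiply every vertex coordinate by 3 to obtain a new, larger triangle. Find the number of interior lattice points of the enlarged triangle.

The shoelace formula gives twice the area as |((-3)·(-3) − 10·9) + (10·(-1) − 3·(-3)) + (3·9 − (-3)·(-1))| = 58, so the area is 29.
Along each edge there are gcd(|Δx|,|Δy|)+1 lattice points, so counting each shared vertex once the boundary has gcd(13,12) + gcd(7,2) + gcd(6,10) = 1+1+2 = 4.
Scaling by 3 multiplies the area by 3² = 9 (so the new area is 261) and multiplies the boundary lattice-point count by 3, giving 12.
By Pick's theorem, the interior count of the dilated polygon is 261 − 12/2 + 1 = 256.

256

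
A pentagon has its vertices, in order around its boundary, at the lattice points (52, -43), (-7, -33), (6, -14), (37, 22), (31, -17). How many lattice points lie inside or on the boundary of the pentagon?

By the shoelace formula, twice the signed area is |(52·(-33) − (-7)·(-43)) + ((-7)·(-14) − 6·(-33)) + (6·22 − 37·(-14)) + (37·(-17) − 31·22) + (31·(-43) − 52·(-17))| = 2831, so the area is 1415.5.
The number of boundary lattice points is Σ gcd(|Δx|,|Δy|) = gcd(59,10) + gcd(13,19) + gcd(31,36) + gcd(6,39) + gcd(21,26) = 1+1+1+3+1 = 7.
Pick's theorem gives I = A − B/2 + 1 = 1415.5 − 7/2 + 1 = 1413, so the closed region contains I + B = 1413 + 7 = 1420 lattice points.

1420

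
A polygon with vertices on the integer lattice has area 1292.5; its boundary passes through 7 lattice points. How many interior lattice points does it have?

1290

From Pick's theorem, I = A − B/2 + 1 = 1292.5 − 7/2 + 1 = 1290.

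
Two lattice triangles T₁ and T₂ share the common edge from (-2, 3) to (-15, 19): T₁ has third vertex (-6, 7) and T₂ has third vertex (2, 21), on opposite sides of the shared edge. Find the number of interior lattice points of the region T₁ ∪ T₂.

The union is the simple quadrilateral with vertices (-2, 3), (-6, 7), (-15, 19), (2, 21) in order.
The shoelace formula gives twice the area as |((-2)·7 − (-6)·3) + ((-6)·19 − (-15)·7) + ((-15)·21 − 2·19) + (2·3 − (-2)·21)| = 310, so the area is 155.
The number of boundary lattice points is Σ gcd(|Δx|,|Δy|) = gcd(4,4) + gcd(9,12) + gcd(17,2) + gcd(4,18) = 4+3+1+2 = 10.
By Pick's theorem I = A − B/2 + 1 = 155 − 10/2 + 1 = 151.

151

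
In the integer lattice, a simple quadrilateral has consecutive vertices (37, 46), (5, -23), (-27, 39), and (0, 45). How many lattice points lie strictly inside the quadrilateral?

2191

The shoelace formula gives twice the area as |(37·(-23) − 5·46) + (5·39 − (-27)·(-23)) + ((-27)·45 − 0·39) + (0·46 − 37·45)| = 4387, so the area is 2193.5.
Summing gcd(|Δx|,|Δy|) over the edges gives the boundary count: gcd(32,69) + gcd(32,62) + gcd(27,6) + gcd(37,1) = 1+2+3+1 = 7.
By Pick's theorem A = I + B/2 − 1, so I = 2193.5 − 7/2 + 1 = 2191.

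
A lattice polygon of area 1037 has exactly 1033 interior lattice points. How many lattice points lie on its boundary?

Pick's theorem gives A = I + B/2 − 1, so B = 2(A − I + 1) = 2(1037 − 1033 + 1) = 10.

10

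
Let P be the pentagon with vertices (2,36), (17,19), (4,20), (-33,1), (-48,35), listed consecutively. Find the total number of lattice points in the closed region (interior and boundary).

Using the shoelace formula, 2A = |(2·19 − 17·36) + (17·20 − 4·19) + (4·1 − (-33)·20) + ((-33)·35 − (-48)·1) + ((-48)·36 − 2·35)| = 2551, so the area is 2551/2.
Summing gcd(|Δx|,|Δy|) over the edges gives the boundary count: gcd(15,17) + gcd(13,1) + gcd(37,19) + gcd(15,34) + gcd(50,1) = 1+1+1+1+1 = 5.
Pick's theorem gives I = A − B/2 + 1 = 2551/2 − 5/2 + 1 = 1274, so the closed region contains I + B = 1274 + 5 = 1279 lattice points.

1279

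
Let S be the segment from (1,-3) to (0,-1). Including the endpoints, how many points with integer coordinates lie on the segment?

The number of lattice points on a segment between lattice points is gcd(|Δx|,|Δy|) + 1 = gcd(1,2) + 1 = 1 + 1 = 2.

2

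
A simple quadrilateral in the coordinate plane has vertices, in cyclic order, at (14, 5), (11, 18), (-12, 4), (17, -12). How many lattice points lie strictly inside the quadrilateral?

The shoelace formula gives twice the area as |[14·18 − 11·5] + [11·4 − (-12)·18] + [(-12)·(-12) − 17·4] + [17·5 − 14·(-12)]| = 786, so the area is 393.
Summing gcd(|Δx|,|Δy|) over the edges gives the boundary count: gcd(3,13) + gcd(23,14) + gcd(29,16) + gcd(3,17) = 1+1+1+1 = 4.
By Pick's theorem A = I + B/2 − 1, so I = 393 − 4/2 + 1 = 392.

392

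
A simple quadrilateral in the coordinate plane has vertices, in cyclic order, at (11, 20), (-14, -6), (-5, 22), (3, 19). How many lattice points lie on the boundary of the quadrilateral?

4

The number of boundary lattice points is Σ gcd(|Δx|,|Δy|) = gcd(25,26) + gcd(9,28) + gcd(8,3) + gcd(8,1) = 1+1+1+1 = 4.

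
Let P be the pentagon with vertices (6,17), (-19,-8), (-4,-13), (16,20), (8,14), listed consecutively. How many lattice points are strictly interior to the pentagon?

351

Using the shoelace formula, 2A = |(6·(-8) − (-19)·17) + ((-19)·(-13) − (-4)·(-8)) + ((-4)·20 − 16·(-13)) + (16·14 − 8·20) + (8·17 − 6·14)| = 734, so the area is 367.
Along each edge there are gcd(|Δx|,|Δy|)+1 lattice points, so counting each shared vertex once the boundary has gcd(25,25) + gcd(15,5) + gcd(20,33) + gcd(8,6) + gcd(2,3) = 25+5+1+2+1 = 34.
Pick's theorem gives I = A − B/2 + 1 = 367 − 34/2 + 1 = 351.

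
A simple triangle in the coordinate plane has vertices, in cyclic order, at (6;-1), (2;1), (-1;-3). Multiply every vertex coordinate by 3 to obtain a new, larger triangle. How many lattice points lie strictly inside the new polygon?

94

Using the shoelace formula, 2A = |[6·1 − 2·(-1)] + [2·(-3) − (-1)·1] + [(-1)·(-1) − 6·(-3)]| = 22, so the area is 11.
Along each edge there are gcd(|Δx|,|Δy|)+1 lattice points, so counting each shared vertex once the boundary has gcd(4,2) + gcd(3,4) + gcd(7,2) = 2+1+1 = 4.
Scaling by 3 multiplies the area by 3² = 9 (so the new area is 99) and multiplies the boundary lattice-point count by 3, giving 12.
By Pick's theorem, the interior count of the dilated polygon is 99 − 12/2 + 1 = 94.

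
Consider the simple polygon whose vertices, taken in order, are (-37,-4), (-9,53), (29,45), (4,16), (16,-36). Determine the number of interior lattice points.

2722

By the shoelace formula, twice the signed area is |[(-37)·53 − (-9)·(-4)] + [(-9)·45 − 29·53] + [29·16 − 4·45] + [4·(-36) − 16·16] + [16·(-4) − (-37)·(-36)]| = 5451, so the area is 2725.5.
The number of boundary lattice points is Σ gcd(|Δx|,|Δy|) = gcd(28,57) + gcd(38,8) + gcd(25,29) + gcd(12,52) + gcd(53,32) = 1+2+1+4+1 = 9.
Pick's theorem gives I = A − B/2 + 1 = 2725.5 − 9/2 + 1 = 2722.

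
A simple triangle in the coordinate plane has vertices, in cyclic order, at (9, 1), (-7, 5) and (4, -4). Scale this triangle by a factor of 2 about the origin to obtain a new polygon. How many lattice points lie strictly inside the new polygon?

191

Using the shoelace formula, 2A = |(9·5 − (-7)·1) + ((-7)·(-4) − 4·5) + (4·1 − 9·(-4))| = 100, so the area is 50.
Along each edge there are gcd(|Δx|,|Δy|)+1 lattice points, so counting each shared vertex once the boundary has gcd(16,4) + gcd(11,9) + gcd(5,5) = 4+1+5 = 10.
Scaling by 2 multiplies the area by 2² = 4 (so the new area is 200) and multiplies the boundary lattice-point count by 2, giving 20.
By Pick's theorem, the interior count of the dilated polygon is 200 − 20/2 + 1 = 191.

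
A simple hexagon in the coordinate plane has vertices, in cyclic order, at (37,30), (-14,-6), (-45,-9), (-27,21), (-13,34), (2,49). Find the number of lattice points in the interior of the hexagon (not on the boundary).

Using the shoelace formula, 2A = |[37·(-6) − (-14)·30] + [(-14)·(-9) − (-45)·(-6)] + [(-45)·21 − (-27)·(-9)] + [(-27)·34 − (-13)·21] + [(-13)·49 − 2·34] + [2·30 − 37·49]| = 4237, so the area is 2118.5.
Along each edge there are gcd(|Δx|,|Δy|)+1 lattice points, so counting each shared vertex once the boundary has gcd(51,36) + gcd(31,3) + gcd(18,30) + gcd(14,13) + gcd(15,15) + gcd(35,19) = 3+1+6+1+15+1 = 27.
Pick's theorem gives I = A − B/2 + 1 = 2118.5 − 27/2 + 1 = 2106.

2106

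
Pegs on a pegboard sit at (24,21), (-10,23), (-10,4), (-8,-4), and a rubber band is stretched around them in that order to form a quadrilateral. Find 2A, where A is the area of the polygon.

952

Using the shoelace formula, 2A = |(24·23 − (-10)·21) + ((-10)·4 − (-10)·23) + ((-10)·(-4) − (-8)·4) + ((-8)·21 − 24·(-4))| = 952, so the area is 476.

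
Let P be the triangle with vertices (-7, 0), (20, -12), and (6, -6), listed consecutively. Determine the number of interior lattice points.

By the shoelace formula, twice the signed area is |[(-7)·(-12) − 20·0] + [20·(-6) − 6·(-12)] + [6·0 − (-7)·(-6)]| = 6, so the area is 3.
Summing gcd(|Δx|,|Δy|) over the edges gives the boundary count: gcd(27,12) + gcd(14,6) + gcd(13,6) = 3+2+1 = 6.
Pick's theorem gives I = A − B/2 + 1 = 3 − 6/2 + 1 = 1.

1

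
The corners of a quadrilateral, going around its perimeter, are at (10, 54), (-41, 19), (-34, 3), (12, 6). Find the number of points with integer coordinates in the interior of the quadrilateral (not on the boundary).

1636

Using the shoelace formula, 2A = |[10·19 − (-41)·54] + [(-41)·3 − (-34)·19] + [(-34)·6 − 12·3] + [12·54 − 10·6]| = 3275, so the area is 1637.5.
The number of boundary lattice points is Σ gcd(|Δx|,|Δy|) = gcd(51,35) + gcd(7,16) + gcd(46,3) + gcd(2,48) = 1+1+1+2 = 5.
By Pick's theorem A = I + B/2 − 1, so I = 1637.5 − 5/2 + 1 = 1636.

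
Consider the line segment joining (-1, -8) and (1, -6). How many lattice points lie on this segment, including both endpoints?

3

The number of lattice points on a segment between lattice points is gcd(|Δx|,|Δy|) + 1 = gcd(2,2) + 1 = 2 + 1 = 3.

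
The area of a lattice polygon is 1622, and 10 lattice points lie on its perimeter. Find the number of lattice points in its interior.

1618

Pick's theorem A = I + B/2 − 1 rearranges to I = A − B/2 + 1 = 1622 − 10/2 + 1 = 1618.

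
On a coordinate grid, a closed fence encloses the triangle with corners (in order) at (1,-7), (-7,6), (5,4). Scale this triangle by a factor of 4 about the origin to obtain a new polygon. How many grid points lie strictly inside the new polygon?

Using the shoelace formula, 2A = |(1·6 − (-7)·(-7)) + ((-7)·4 − 5·6) + (5·(-7) − 1·4)| = 140, so the area is 70.
Summing gcd(|Δx|,|Δy|) over the edges gives the boundary count: gcd(8,13) + gcd(12,2) + gcd(4,11) = 1+2+1 = 4.
Scaling by 4 multiplies the area by 4² = 16 (so the new area is 1120) and multiplies the boundary lattice-point count by 4, giving 16.
By Pick's theorem, the interior count of the dilated polygon is 1120 − 16/2 + 1 = 1113.

1113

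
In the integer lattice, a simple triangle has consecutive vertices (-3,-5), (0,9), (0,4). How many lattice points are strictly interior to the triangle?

4

The shoelace formula gives twice the area as |((-3)·9 − 0·(-5)) + (0·4 − 0·9) + (0·(-5) − (-3)·4)| = 15, so the area is 7.5.
The number of boundary lattice points is Σ gcd(|Δx|,|Δy|) = gcd(3,14) + gcd(0,5) + gcd(3,9) = 1+5+3 = 9.
Pick's theorem gives I = A − B/2 + 1 = 7.5 − 9/2 + 1 = 4.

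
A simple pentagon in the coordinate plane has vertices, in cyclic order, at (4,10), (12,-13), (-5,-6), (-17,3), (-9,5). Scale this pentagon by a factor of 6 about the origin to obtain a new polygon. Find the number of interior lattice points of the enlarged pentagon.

The shoelace formula gives twice the area as |[4·(-13) − 12·10] + [12·(-6) − (-5)·(-13)] + [(-5)·3 − (-17)·(-6)] + [(-17)·5 − (-9)·3] + [(-9)·10 − 4·5]| = 594, so the area is 297.
Summing gcd(|Δx|,|Δy|) over the edges gives the boundary count: gcd(8,23) + gcd(17,7) + gcd(12,9) + gcd(8,2) + gcd(13,5) = 1+1+3+2+1 = 8.
Scaling by 6 multiplies the area by 6² = 36 (so the new area is 10692) and multiplies the boundary lattice-point count by 6, giving 48.
By Pick's theorem, the interior count of the dilated polygon is 10692 − 48/2 + 1 = 10669.

10669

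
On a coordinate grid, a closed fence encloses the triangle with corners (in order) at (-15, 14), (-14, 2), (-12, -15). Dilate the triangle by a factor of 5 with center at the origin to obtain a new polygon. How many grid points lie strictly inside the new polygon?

Using the shoelace formula, 2A = |((-15)·2 − (-14)·14) + ((-14)·(-15) − (-12)·2) + ((-12)·14 − (-15)·(-15))| = 7, so the area is 3.5.
Summing gcd(|Δx|,|Δy|) over the edges gives the boundary count: gcd(1,12) + gcd(2,17) + gcd(3,29) = 1+1+1 = 3.
Scaling by 5 multiplies the area by 5² = 25 (so the new area is 175/2) and multiplies the boundary lattice-point count by 5, giving 15.
By Pick's theorem, the interior count of the dilated polygon is 175/2 − 15/2 + 1 = 81.

81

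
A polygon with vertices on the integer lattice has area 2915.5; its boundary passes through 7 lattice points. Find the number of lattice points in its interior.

2913

From Pick's theorem, I = A − B/2 + 1 = 2915.5 − 7/2 + 1 = 2913.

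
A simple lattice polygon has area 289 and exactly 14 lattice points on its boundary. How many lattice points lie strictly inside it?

283

Pick's theorem A = I + B/2 − 1 rearranges to I = A − B/2 + 1 = 289 − 14/2 + 1 = 283.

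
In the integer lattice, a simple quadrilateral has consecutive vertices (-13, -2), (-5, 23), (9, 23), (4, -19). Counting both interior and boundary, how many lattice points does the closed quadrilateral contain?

592

The shoelace formula gives twice the area as |[(-13)·23 − (-5)·(-2)] + [(-5)·23 − 9·23] + [9·(-19) − 4·23] + [4·(-2) − (-13)·(-19)]| = 1149, so the area is 574.5.
Along each edge there are gcd(|Δx|,|Δy|)+1 lattice points, so counting each shared vertex once the boundary has gcd(8,25) + gcd(14,0) + gcd(5,42) + gcd(17,17) = 1+14+1+17 = 33.
Pick's theorem gives I = A − B/2 + 1 = 574.5 − 33/2 + 1 = 559, so the closed region contains I + B = 559 + 33 = 592 lattice points.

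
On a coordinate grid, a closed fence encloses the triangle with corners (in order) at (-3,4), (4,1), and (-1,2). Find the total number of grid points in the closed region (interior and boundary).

Using the shoelace formula, 2A = |((-3)·1 − 4·4) + (4·2 − (-1)·1) + ((-1)·4 − (-3)·2)| = 8, so the area is 4.
Summing gcd(|Δx|,|Δy|) over the edges gives the boundary count: gcd(7,3) + gcd(5,1) + gcd(2,2) = 1+1+2 = 4.
Pick's theorem gives I = A − B/2 + 1 = 4 − 4/2 + 1 = 3, so the closed region contains I + B = 3 + 4 = 7 lattice points.

7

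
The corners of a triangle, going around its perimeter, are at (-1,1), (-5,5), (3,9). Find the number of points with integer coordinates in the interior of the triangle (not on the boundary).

19

The shoelace formula gives twice the area as |[(-1)·5 − (-5)·1] + [(-5)·9 − 3·5] + [3·1 − (-1)·9]| = 48, so the area is 24.
Along each edge there are gcd(|Δx|,|Δy|)+1 lattice points, so counting each shared vertex once the boundary has gcd(4,4) + gcd(8,4) + gcd(4,8) = 4+4+4 = 12.
By Pick's theorem A = I + B/2 − 1, so I = 24 − 12/2 + 1 = 19.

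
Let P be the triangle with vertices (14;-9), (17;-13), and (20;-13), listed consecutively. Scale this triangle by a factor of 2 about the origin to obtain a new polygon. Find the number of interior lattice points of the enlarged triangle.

By the shoelace formula, twice the signed area is |(14·(-13) − 17·(-9)) + (17·(-13) − 20·(-13)) + (20·(-9) − 14·(-13))| = 12, so the area is 6.
Along each edge there are gcd(|Δx|,|Δy|)+1 lattice points, so counting each shared vertex once the boundary has gcd(3,4) + gcd(3,0) + gcd(6,4) = 1+3+2 = 6.
Scaling by 2 multiplies the area by 2² = 4 (so the new area is 24) and multiplies the boundary lattice-point count by 2, giving 12.
By Pick's theorem, the interior count of the dilated polygon is 24 − 12/2 + 1 = 19.

19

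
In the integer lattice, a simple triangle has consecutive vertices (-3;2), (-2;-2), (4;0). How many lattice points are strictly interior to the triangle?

12

By the shoelace formula, twice the signed area is |((-3)·(-2) − (-2)·2) + ((-2)·0 − 4·(-2)) + (4·2 − (-3)·0)| = 26, so the area is 13.
The number of boundary lattice points is Σ gcd(|Δx|,|Δy|) = gcd(1,4) + gcd(6,2) + gcd(7,2) = 1+2+1 = 4.
Pick's theorem gives I = A − B/2 + 1 = 13 − 4/2 + 1 = 12.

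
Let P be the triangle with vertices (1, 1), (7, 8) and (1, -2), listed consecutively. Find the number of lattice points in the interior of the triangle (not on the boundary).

7

By the shoelace formula, twice the signed area is |[1·8 − 7·1] + [7·(-2) − 1·8] + [1·1 − 1·(-2)]| = 18, so the area is 9.
The number of boundary lattice points is Σ gcd(|Δx|,|Δy|) = gcd(6,7) + gcd(6,10) + gcd(0,3) = 1+2+3 = 6.
Pick's theorem gives I = A − B/2 + 1 = 9 − 6/2 + 1 = 7.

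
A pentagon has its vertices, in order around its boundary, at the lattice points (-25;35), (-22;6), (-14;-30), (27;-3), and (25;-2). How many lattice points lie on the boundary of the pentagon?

8

Along each edge there are gcd(|Δx|,|Δy|)+1 lattice points, so counting each shared vertex once the boundary has gcd(3,29) + gcd(8,36) + gcd(41,27) + gcd(2,1) + gcd(50,37) = 1+4+1+1+1 = 8.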